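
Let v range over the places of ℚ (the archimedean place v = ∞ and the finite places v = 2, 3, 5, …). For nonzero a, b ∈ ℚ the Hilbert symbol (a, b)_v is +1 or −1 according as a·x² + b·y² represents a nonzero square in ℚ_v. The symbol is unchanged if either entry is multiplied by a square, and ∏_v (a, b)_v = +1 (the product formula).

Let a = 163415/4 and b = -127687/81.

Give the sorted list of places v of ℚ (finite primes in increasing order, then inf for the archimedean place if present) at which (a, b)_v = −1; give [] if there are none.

[5, 7, 17, 37]

Mod squares: a ≡ 3335, b ≡ -127687. Check v ∈ {∞, 2, 3, 5, 7, 17, 23, 29, 37}.
v=2: v_2(a)=-2, v_2(b)=0; units ≡ 7, 1 (mod 8); ε·ε+αω+βω = 1·0+-2·0+0·0 ≡ 0  ⇒  (a,b)_2 = +1.
v=23: a=23^1·(≡11), b=23^0·(≡18) mod 23; (11|23)=-1, (18|23)=+1; (−1)^{1·0·11}·(-1)^0·(+1)^1 = +1.
v=7: a=7^2·(≡6), b=7^1·(≡2) mod 7; (6|7)=-1, (2|7)=+1; (−1)^{2·1·3}·(-1)^1·(+1)^2 = -1.
v=17: a=17^0·(≡7), b=17^1·(≡12) mod 17; (7|17)=-1, (12|17)=-1; (−1)^{0·1·8}·(-1)^1·(-1)^0 = -1.
v=3: a=3^0·(≡2), b=3^-4·(≡2) mod 3; (2|3)=-1, (2|3)=-1; (−1)^{0·-4·1}·(-1)^-4·(-1)^0 = +1.
v=37: a=37^0·(≡15), b=37^1·(≡25) mod 37; (15|37)=-1, (25|37)=+1; (−1)^{0·1·18}·(-1)^1·(+1)^0 = -1.
v=∞: 3335 > 0 and -127687 < 0  ⇒  (a,b)_∞ = +1.
v=29: a=29^1·(≡24), b=29^1·(≡4) mod 29; (24|29)=+1, (4|29)=+1; (−1)^{1·1·14}·(+1)^1·(+1)^1 = +1.
v=5: a=5^1·(≡2), b=5^0·(≡3) mod 5; (2|5)=-1, (3|5)=-1; (−1)^{1·0·2}·(-1)^0·(-1)^1 = -1.
(3335, -127687 / ℚ) ramifies at {5, 7, 17, 37}: a division algebra.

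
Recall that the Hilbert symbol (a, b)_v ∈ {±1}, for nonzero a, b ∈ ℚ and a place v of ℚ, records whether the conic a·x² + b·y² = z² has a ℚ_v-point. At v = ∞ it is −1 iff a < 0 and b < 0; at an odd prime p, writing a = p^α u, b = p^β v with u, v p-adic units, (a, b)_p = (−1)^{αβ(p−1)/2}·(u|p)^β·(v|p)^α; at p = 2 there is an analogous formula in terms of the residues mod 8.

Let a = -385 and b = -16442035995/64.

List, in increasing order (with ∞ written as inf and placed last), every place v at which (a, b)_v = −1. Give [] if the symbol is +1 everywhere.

Mod squares: a ≡ -385, b ≡ -1155. Check v ∈ {∞, 2, 3, 5, 7, 11}.
v=∞: -385 < 0 and -1155 < 0  ⇒  (a,b)_∞ = -1.
v=3: a=3^0·(≡2), b=3^1·(≡2) mod 3; (2|3)=-1, (2|3)=-1; (−1)^{0·1·1}·(-1)^1·(-1)^0 = -1.
v=11: a=11^1·(≡9), b=11^3·(≡1) mod 11; (9|11)=+1, (1|11)=+1; (−1)^{1·3·5}·(+1)^3·(+1)^1 = -1.
v=7: a=7^1·(≡1), b=7^7·(≡6) mod 7; (1|7)=+1, (6|7)=-1; (−1)^{1·7·3}·(+1)^7·(-1)^1 = +1.
v=5: a=5^1·(≡3), b=5^1·(≡4) mod 5; (3|5)=-1, (4|5)=+1; (−1)^{1·1·2}·(-1)^1·(+1)^1 = -1.
v=2: v_2(a)=0, v_2(b)=-6; units ≡ 7, 5 (mod 8); ε·ε+αω+βω = 1·0+0·1+-6·0 ≡ 0  ⇒  (a,b)_2 = +1.
|Ram(-385, -1155)| = 4, even; anisotropic at {3, 5, 11, ∞}.

[3, 5, 11, inf]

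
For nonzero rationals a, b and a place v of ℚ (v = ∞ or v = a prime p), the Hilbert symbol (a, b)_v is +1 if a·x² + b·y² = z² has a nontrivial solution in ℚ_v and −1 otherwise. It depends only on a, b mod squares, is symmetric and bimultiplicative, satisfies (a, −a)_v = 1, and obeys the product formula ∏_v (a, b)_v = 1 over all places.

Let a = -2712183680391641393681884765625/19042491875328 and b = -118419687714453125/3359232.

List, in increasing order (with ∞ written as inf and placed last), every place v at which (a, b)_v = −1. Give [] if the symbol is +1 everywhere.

(a, b) ≡ (-3003, -442) mod (ℚ^×)²; places V = {2, 3, 5, 7, 11, 13, 17, 37, ∞}.
(a,b)_3: α=-19, u≡1; β=-8, v≡2 (mod 3); (1|3)=+1, (2|3)=-1; sign (−1)^0·+1^-8·-1^-19 = -1.
(a,b)_2: α=-14, β=-9; u≡5, v≡3 (mod 8); ε(u)ε(v)=0·1, αω(v)=-14·1, βω(u)=-9·1; sum ≡ 1  ⇒  -1.
(a,b)_11: α=5, u≡6; β=2, v≡5 (mod 11); (6|11)=-1, (5|11)=+1; sign (−1)^0·-1^2·+1^5 = +1.
(a,b)_37: α=4, u≡24; β=2, v≡32 (mod 37); (24|37)=-1, (32|37)=-1; sign (−1)^0·-1^2·-1^4 = +1.
(a,b)_∞: sgn(-3003)=−, sgn(-442)=−, so -1.
(a,b)_13: α=5, u≡3; β=3, v≡6 (mod 13); (3|13)=+1, (6|13)=-1; sign (−1)^0·+1^3·-1^5 = -1.
(a,b)_17: α=2, u≡14; β=1, v≡4 (mod 17); (14|17)=-1, (4|17)=+1; sign (−1)^0·-1^1·+1^2 = -1.
(a,b)_7: α=3, u≡3; β=2, v≡6 (mod 7); (3|7)=-1, (6|7)=-1; sign (−1)^0·-1^2·-1^3 = -1.
(a,b)_5: α=12, u≡3; β=8, v≡3 (mod 5); (3|5)=-1, (3|5)=-1; sign (−1)^0·-1^8·-1^12 = +1.
Ram(-3003, -442) = {2, 3, 7, 13, 17, ∞}; no ℚ_2-point on the conic.

[2, 3, 7, 13, 17, inf]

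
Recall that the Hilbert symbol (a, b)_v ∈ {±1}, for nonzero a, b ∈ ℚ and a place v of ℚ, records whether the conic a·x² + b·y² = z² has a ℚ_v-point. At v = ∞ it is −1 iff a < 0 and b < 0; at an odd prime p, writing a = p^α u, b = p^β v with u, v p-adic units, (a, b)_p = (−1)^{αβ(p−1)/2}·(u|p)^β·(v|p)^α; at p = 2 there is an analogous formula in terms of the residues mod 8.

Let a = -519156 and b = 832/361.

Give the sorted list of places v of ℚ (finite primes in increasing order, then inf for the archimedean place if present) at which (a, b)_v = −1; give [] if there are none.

[11, 19]

(a, b) ≡ (-14421, 13) mod (ℚ^×)²; places V = {2, 3, 11, 13, 19, 23, ∞}.
(a,b)_11: α=1, u≡5; β=0, v≡2 (mod 11); (5|11)=+1, (2|11)=-1; sign (−1)^0·+1^0·-1^1 = -1.
(a,b)_13: α=0, u≡12; β=1, v≡9 (mod 13); (12|13)=+1, (9|13)=+1; sign (−1)^0·+1^1·+1^0 = +1.
(a,b)_19: α=1, u≡17; β=-2, v≡15 (mod 19); (17|19)=+1, (15|19)=-1; sign (−1)^0·+1^-2·-1^1 = -1.
(a,b)_2: α=2, β=6; u≡3, v≡5 (mod 8); ε(u)ε(v)=1·0, αω(v)=2·1, βω(u)=6·1; sum ≡ 0  ⇒  +1.
(a,b)_∞: sgn(-14421)=−, sgn(13)=+, so +1.
(a,b)_23: α=1, u≡14; β=0, v≡6 (mod 23); (14|23)=-1, (6|23)=+1; sign (−1)^0·-1^0·+1^1 = +1.
(a,b)_3: α=3, u≡2; β=0, v≡1 (mod 3); (2|3)=-1, (1|3)=+1; sign (−1)^0·-1^0·+1^3 = +1.
(-14421, 13 / ℚ) ramifies at {11, 19}: a division algebra.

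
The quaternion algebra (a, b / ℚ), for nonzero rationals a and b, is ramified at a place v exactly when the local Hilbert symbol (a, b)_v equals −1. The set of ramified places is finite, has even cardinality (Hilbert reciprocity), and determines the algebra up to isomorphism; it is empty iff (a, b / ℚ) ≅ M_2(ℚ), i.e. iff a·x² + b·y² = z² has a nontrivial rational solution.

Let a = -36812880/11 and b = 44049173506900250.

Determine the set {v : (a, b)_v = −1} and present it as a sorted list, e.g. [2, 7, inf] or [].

(a, b) ≡ (-312455, 56810) mod (ℚ^×)²; places V = {2, 3, 5, 11, 13, 19, 23, 31, ∞}.
(a,b)_31: α=0, u≡19; β=2, v≡1 (mod 31); (19|31)=+1, (1|31)=+1; sign (−1)^0·+1^2·+1^0 = +1.
(a,b)_∞: sgn(-312455)=−, sgn(56810)=+, so +1.
(a,b)_11: α=-1, u≡6; β=0, v≡7 (mod 11); (6|11)=-1, (7|11)=-1; sign (−1)^0·-1^0·-1^-1 = -1.
(a,b)_5: α=1, u≡4; β=3, v≡2 (mod 5); (4|5)=+1, (2|5)=-1; sign (−1)^0·+1^3·-1^1 = -1.
(a,b)_23: α=1, u≡3; β=3, v≡3 (mod 23); (3|23)=+1, (3|23)=+1; sign (−1)^1·+1^3·+1^1 = -1.
(a,b)_3: α=4, u≡1; β=0, v≡2 (mod 3); (1|3)=+1, (2|3)=-1; sign (−1)^0·+1^0·-1^4 = +1.
(a,b)_13: α=1, u≡11; β=3, v≡11 (mod 13); (11|13)=-1, (11|13)=-1; sign (−1)^0·-1^3·-1^1 = +1.
(a,b)_2: α=4, β=1; u≡1, v≡5 (mod 8); ε(u)ε(v)=0·0, αω(v)=4·1, βω(u)=1·0; sum ≡ 0  ⇒  +1.
(a,b)_19: α=1, u≡16; β=3, v≡17 (mod 19); (16|19)=+1, (17|19)=+1; sign (−1)^1·+1^3·+1^1 = -1.
(-312455, 56810 / ℚ) ramifies at {5, 11, 19, 23}: a division algebra.

[5, 11, 19, 23]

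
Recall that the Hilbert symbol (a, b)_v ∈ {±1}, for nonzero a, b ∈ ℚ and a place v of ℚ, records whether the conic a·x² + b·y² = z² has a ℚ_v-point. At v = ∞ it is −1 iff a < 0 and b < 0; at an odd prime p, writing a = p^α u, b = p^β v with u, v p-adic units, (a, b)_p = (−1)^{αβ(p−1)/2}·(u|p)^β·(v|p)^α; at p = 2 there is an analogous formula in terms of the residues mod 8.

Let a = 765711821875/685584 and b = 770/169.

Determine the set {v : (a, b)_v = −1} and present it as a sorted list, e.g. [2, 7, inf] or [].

Mod squares: a ≡ 715, b ≡ 770. Check v ∈ {∞, 2, 3, 5, 7, 11, 13, 17, 23}.
v=23: a=23^-2·(≡4), b=23^0·(≡10) mod 23; (4|23)=+1, (10|23)=-1; (−1)^{-2·0·11}·(+1)^0·(-1)^-2 = +1.
v=5: a=5^5·(≡2), b=5^1·(≡1) mod 5; (2|5)=-1, (1|5)=+1; (−1)^{5·1·2}·(-1)^1·(+1)^5 = -1.
v=13: a=13^1·(≡3), b=13^-2·(≡3) mod 13; (3|13)=+1, (3|13)=+1; (−1)^{1·-2·6}·(+1)^-2·(+1)^1 = +1.
v=7: a=7^2·(≡2), b=7^1·(≡5) mod 7; (2|7)=+1, (5|7)=-1; (−1)^{2·1·3}·(+1)^1·(-1)^2 = +1.
v=11: a=11^3·(≡7), b=11^1·(≡1) mod 11; (7|11)=-1, (1|11)=+1; (−1)^{3·1·5}·(-1)^1·(+1)^3 = +1.
v=2: v_2(a)=-4, v_2(b)=1; units ≡ 3, 1 (mod 8); ε·ε+αω+βω = 1·0+-4·0+1·1 ≡ 1  ⇒  (a,b)_2 = -1.
v=3: a=3^-4·(≡1), b=3^0·(≡2) mod 3; (1|3)=+1, (2|3)=-1; (−1)^{-4·0·1}·(+1)^0·(-1)^-4 = +1.
v=∞: 715 > 0 and 770 > 0  ⇒  (a,b)_∞ = +1.
v=17: a=17^2·(≡2), b=17^0·(≡12) mod 17; (2|17)=+1, (12|17)=-1; (−1)^{2·0·8}·(+1)^0·(-1)^2 = +1.
(715, 770 / ℚ) ramifies at {2, 5}: a division algebra.

[2, 5]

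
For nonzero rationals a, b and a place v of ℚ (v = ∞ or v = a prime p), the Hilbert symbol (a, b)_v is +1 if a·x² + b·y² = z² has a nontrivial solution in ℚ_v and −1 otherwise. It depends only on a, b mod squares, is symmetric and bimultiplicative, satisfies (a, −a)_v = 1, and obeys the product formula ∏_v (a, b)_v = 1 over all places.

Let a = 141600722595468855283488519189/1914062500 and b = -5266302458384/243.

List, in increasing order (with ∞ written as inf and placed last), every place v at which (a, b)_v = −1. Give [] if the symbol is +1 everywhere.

Mod squares: a ≡ 901, b ≡ -1216347. Check v ∈ {∞, 2, 3, 5, 7, 11, 17, 29, 31, 41, 53}.
v=∞: 901 > 0 and -1216347 < 0  ⇒  (a,b)_∞ = +1.
v=7: a=7^-2·(≡6), b=7^0·(≡1) mod 7; (6|7)=-1, (1|7)=+1; (−1)^{-2·0·3}·(-1)^0·(+1)^-2 = +1.
v=17: a=17^3·(≡13), b=17^2·(≡6) mod 17; (13|17)=+1, (6|17)=-1; (−1)^{3·2·8}·(+1)^2·(-1)^3 = -1.
v=53: a=53^3·(≡10), b=53^2·(≡50) mod 53; (10|53)=+1, (50|53)=-1; (−1)^{3·2·26}·(+1)^2·(-1)^3 = -1.
v=3: a=3^6·(≡1), b=3^-5·(≡1) mod 3; (1|3)=+1, (1|3)=+1; (−1)^{6·-5·1}·(+1)^-5·(+1)^6 = +1.
v=2: v_2(a)=-2, v_2(b)=4; units ≡ 5, 5 (mod 8); ε·ε+αω+βω = 0·0+-2·1+4·1 ≡ 0  ⇒  (a,b)_2 = +1.
v=41: a=41^4·(≡4), b=41^1·(≡29) mod 41; (4|41)=+1, (29|41)=-1; (−1)^{4·1·20}·(+1)^1·(-1)^4 = +1.
v=11: a=11^2·(≡7), b=11^1·(≡10) mod 11; (7|11)=-1, (10|11)=-1; (−1)^{2·1·5}·(-1)^1·(-1)^2 = -1.
v=5: a=5^-10·(≡4), b=5^0·(≡2) mod 5; (4|5)=+1, (2|5)=-1; (−1)^{-10·0·2}·(+1)^0·(-1)^-10 = +1.
v=29: a=29^2·(≡19), b=29^1·(≡1) mod 29; (19|29)=-1, (1|29)=+1; (−1)^{2·1·14}·(-1)^1·(+1)^2 = -1.
v=31: a=31^4·(≡10), b=31^1·(≡5) mod 31; (10|31)=+1, (5|31)=+1; (−1)^{4·1·15}·(+1)^1·(+1)^4 = +1.
Ram(901, -1216347) = {11, 17, 29, 53}; no ℚ_11-point on the conic.

[11, 17, 29, 53]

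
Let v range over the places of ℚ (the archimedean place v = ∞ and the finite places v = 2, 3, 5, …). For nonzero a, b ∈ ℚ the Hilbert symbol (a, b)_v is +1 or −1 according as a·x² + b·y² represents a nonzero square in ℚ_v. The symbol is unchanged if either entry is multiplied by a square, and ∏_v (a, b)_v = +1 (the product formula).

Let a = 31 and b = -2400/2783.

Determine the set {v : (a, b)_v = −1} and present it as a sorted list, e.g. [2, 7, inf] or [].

[2, 31]

(a, b) ≡ (31, -138) mod (ℚ^×)²; places V = {2, 3, 5, 11, 23, 31, ∞}.
(a,b)_31: α=1, u≡1; β=0, v≡24 (mod 31); (1|31)=+1, (24|31)=-1; sign (−1)^0·+1^0·-1^1 = -1.
(a,b)_5: α=0, u≡1; β=2, v≡3 (mod 5); (1|5)=+1, (3|5)=-1; sign (−1)^0·+1^2·-1^0 = +1.
(a,b)_2: α=0, β=5; u≡7, v≡3 (mod 8); ε(u)ε(v)=1·1, αω(v)=0·1, βω(u)=5·0; sum ≡ 1  ⇒  -1.
(a,b)_11: α=0, u≡9; β=-2, v≡9 (mod 11); (9|11)=+1, (9|11)=+1; sign (−1)^0·+1^-2·+1^0 = +1.
(a,b)_3: α=0, u≡1; β=1, v≡2 (mod 3); (1|3)=+1, (2|3)=-1; sign (−1)^0·+1^1·-1^0 = +1.
(a,b)_∞: sgn(31)=+, sgn(-138)=−, so +1.
(a,b)_23: α=0, u≡8; β=-1, v≡14 (mod 23); (8|23)=+1, (14|23)=-1; sign (−1)^0·+1^-1·-1^0 = +1.
(31, -138 / ℚ) ramifies at {2, 31}: a division algebra.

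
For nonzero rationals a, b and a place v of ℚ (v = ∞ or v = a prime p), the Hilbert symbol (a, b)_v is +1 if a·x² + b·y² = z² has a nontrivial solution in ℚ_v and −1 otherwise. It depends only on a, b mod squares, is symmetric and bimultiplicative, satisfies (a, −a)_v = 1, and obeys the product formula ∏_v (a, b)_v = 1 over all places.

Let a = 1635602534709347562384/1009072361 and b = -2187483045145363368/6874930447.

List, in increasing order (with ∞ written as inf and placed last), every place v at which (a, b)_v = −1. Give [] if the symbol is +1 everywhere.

(a, b) ≡ (625209, -550087734) mod (ℚ^×)²; places V = {2, 3, 7, 11, 13, 17, 19, 23, 31, 37, 41, 43, ∞}.
(a,b)_11: α=-4, u≡8; β=-4, v≡7 (mod 11); (8|11)=-1, (7|11)=-1; sign (−1)^0·-1^-4·-1^-4 = +1.
(a,b)_31: α=2, u≡18; β=2, v≡24 (mod 31); (18|31)=+1, (24|31)=-1; sign (−1)^0·+1^2·-1^2 = +1.
(a,b)_13: α=3, u≡8; β=2, v≡1 (mod 13); (8|13)=-1, (1|13)=+1; sign (−1)^0·-1^2·+1^3 = +1.
(a,b)_7: α=0, u≡4; β=-3, v≡5 (mod 7); (4|7)=+1, (5|7)=-1; sign (−1)^0·+1^-3·-1^0 = +1.
(a,b)_41: α=-3, u≡34; β=1, v≡20 (mod 41); (34|41)=-1, (20|41)=+1; sign (−1)^0·-1^1·+1^-3 = -1.
(a,b)_2: α=4, β=3; u≡1, v≡5 (mod 8); ε(u)ε(v)=0·0, αω(v)=4·1, βω(u)=3·0; sum ≡ 0  ⇒  +1.
(a,b)_19: α=2, u≡18; β=1, v≡7 (mod 19); (18|19)=-1, (7|19)=+1; sign (−1)^0·-1^1·+1^2 = -1.
(a,b)_43: α=0, u≡22; β=1, v≡2 (mod 43); (22|43)=-1, (2|43)=-1; sign (−1)^0·-1^1·-1^0 = -1.
(a,b)_∞: sgn(625209)=+, sgn(-550087734)=−, so +1.
(a,b)_17: α=5, u≡11; β=1, v≡8 (mod 17); (11|17)=-1, (8|17)=+1; sign (−1)^0·-1^1·+1^5 = -1.
(a,b)_3: α=1, u≡2; β=5, v≡2 (mod 3); (2|3)=-1, (2|3)=-1; sign (−1)^1·-1^5·-1^1 = -1.
(a,b)_37: α=2, u≡8; β=-2, v≡35 (mod 37); (8|37)=-1, (35|37)=-1; sign (−1)^0·-1^-2·-1^2 = +1.
(a,b)_23: α=1, u≡10; β=3, v≡7 (mod 23); (10|23)=-1, (7|23)=-1; sign (−1)^1·-1^3·-1^1 = -1.
(625209, -550087734 / ℚ) ramifies at {3, 17, 19, 23, 41, 43}: a division algebra.

[3, 17, 19, 23, 41, 43]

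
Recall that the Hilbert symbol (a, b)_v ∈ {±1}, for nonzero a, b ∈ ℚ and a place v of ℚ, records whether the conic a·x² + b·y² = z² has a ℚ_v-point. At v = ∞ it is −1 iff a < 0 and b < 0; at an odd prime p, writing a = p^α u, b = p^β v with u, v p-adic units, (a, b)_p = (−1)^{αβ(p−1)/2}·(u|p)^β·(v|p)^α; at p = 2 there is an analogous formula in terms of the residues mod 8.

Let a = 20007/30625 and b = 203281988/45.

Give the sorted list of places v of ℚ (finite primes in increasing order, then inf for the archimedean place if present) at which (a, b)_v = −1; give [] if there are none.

(a, b) ≡ (247, 85) mod (ℚ^×)²; places V = {2, 3, 5, 7, 13, 17, 19, ∞}.
(a,b)_17: α=0, u≡4; β=1, v≡6 (mod 17); (4|17)=+1, (6|17)=-1; sign (−1)^0·+1^1·-1^0 = +1.
(a,b)_7: α=-2, u≡4; β=2, v≡2 (mod 7); (4|7)=+1, (2|7)=+1; sign (−1)^0·+1^2·+1^-2 = +1.
(a,b)_13: α=1, u≡7; β=2, v≡11 (mod 13); (7|13)=-1, (11|13)=-1; sign (−1)^0·-1^2·-1^1 = -1.
(a,b)_5: α=-4, u≡3; β=-1, v≡2 (mod 5); (3|5)=-1, (2|5)=-1; sign (−1)^0·-1^-1·-1^-4 = -1.
(a,b)_∞: sgn(247)=+, sgn(85)=+, so +1.
(a,b)_3: α=4, u≡1; β=-2, v≡1 (mod 3); (1|3)=+1, (1|3)=+1; sign (−1)^0·+1^-2·+1^4 = +1.
(a,b)_19: α=1, u≡10; β=2, v≡17 (mod 19); (10|19)=-1, (17|19)=+1; sign (−1)^0·-1^2·+1^1 = +1.
(a,b)_2: α=0, β=2; u≡7, v≡5 (mod 8); ε(u)ε(v)=1·0, αω(v)=0·1, βω(u)=2·0; sum ≡ 0  ⇒  +1.
|Ram(247, 85)| = 2, even; anisotropic at {5, 13}.

[5, 13]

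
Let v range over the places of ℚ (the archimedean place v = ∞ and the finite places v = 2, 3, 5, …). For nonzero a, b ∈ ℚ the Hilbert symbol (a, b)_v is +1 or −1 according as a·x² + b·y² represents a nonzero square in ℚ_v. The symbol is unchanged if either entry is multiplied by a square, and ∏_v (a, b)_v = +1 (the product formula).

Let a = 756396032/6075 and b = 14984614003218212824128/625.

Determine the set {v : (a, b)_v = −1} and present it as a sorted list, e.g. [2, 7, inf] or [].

[17, 37]

(a, b) ≡ (554001, 9418017) mod (ℚ^×)²; places V = {2, 3, 5, 7, 17, 23, 31, 37, ∞}.
(a,b)_5: α=-2, u≡4; β=-4, v≡3 (mod 5); (4|5)=+1, (3|5)=-1; sign (−1)^0·+1^-4·-1^-2 = +1.
(a,b)_3: α=-5, u≡2; β=7, v≡1 (mod 3); (2|3)=-1, (1|3)=+1; sign (−1)^1·-1^7·+1^-5 = +1.
(a,b)_31: α=1, u≡11; β=3, v≡4 (mod 31); (11|31)=-1, (4|31)=+1; sign (−1)^1·-1^3·+1^1 = +1.
(a,b)_17: α=0, u≡12; β=1, v≡10 (mod 17); (12|17)=-1, (10|17)=-1; sign (−1)^0·-1^1·-1^0 = -1.
(a,b)_∞: sgn(554001)=+, sgn(9418017)=+, so +1.
(a,b)_7: α=1, u≡2; β=3, v≡6 (mod 7); (2|7)=+1, (6|7)=-1; sign (−1)^1·+1^3·-1^1 = +1.
(a,b)_23: α=1, u≡9; β=3, v≡5 (mod 23); (9|23)=+1, (5|23)=-1; sign (−1)^1·+1^3·-1^1 = +1.
(a,b)_2: α=12, β=6; u≡1, v≡1 (mod 8); ε(u)ε(v)=0·0, αω(v)=12·0, βω(u)=6·0; sum ≡ 0  ⇒  +1.
(a,b)_37: α=1, u≡1; β=3, v≡35 (mod 37); (1|37)=+1, (35|37)=-1; sign (−1)^0·+1^3·-1^1 = -1.
(554001, 9418017 / ℚ) ramifies at {17, 37}: a division algebra.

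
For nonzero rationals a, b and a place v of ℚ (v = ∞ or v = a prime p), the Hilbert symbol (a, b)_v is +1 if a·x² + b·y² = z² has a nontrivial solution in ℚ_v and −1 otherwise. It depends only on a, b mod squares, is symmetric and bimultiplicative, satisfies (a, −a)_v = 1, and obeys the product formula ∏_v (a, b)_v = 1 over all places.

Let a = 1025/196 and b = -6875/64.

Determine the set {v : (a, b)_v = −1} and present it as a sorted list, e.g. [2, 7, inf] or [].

[11, 41]

Mod squares: a ≡ 41, b ≡ -11. Check v ∈ {∞, 2, 5, 7, 11, 41}.
v=7: a=7^-2·(≡6), b=7^0·(≡6) mod 7; (6|7)=-1, (6|7)=-1; (−1)^{-2·0·3}·(-1)^0·(-1)^-2 = +1.
v=41: a=41^1·(≡20), b=41^0·(≡38) mod 41; (20|41)=+1, (38|41)=-1; (−1)^{1·0·20}·(+1)^0·(-1)^1 = -1.
v=∞: 41 > 0 and -11 < 0  ⇒  (a,b)_∞ = +1.
v=5: a=5^2·(≡1), b=5^4·(≡1) mod 5; (1|5)=+1, (1|5)=+1; (−1)^{2·4·2}·(+1)^4·(+1)^2 = +1.
v=11: a=11^0·(≡10), b=11^1·(≡10) mod 11; (10|11)=-1, (10|11)=-1; (−1)^{0·1·5}·(-1)^1·(-1)^0 = -1.
v=2: v_2(a)=-2, v_2(b)=-6; units ≡ 1, 5 (mod 8); ε·ε+αω+βω = 0·0+-2·1+-6·0 ≡ 0  ⇒  (a,b)_2 = +1.
Ram(41, -11) = {11, 41}; no ℚ_11-point on the conic.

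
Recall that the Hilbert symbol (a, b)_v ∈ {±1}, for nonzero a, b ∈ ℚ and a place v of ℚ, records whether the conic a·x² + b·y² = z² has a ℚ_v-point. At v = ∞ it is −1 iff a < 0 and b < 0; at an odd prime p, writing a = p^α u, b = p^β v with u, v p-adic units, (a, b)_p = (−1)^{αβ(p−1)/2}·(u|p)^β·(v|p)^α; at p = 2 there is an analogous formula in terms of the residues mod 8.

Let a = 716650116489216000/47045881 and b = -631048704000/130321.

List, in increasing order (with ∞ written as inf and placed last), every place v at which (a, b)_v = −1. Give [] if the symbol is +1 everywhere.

[7, 17]

Mod squares: a ≡ 1365, b ≡ -36465. Check v ∈ {∞, 2, 3, 5, 7, 11, 13, 17, 19}.
v=11: a=11^0·(≡1), b=11^1·(≡7) mod 11; (1|11)=+1, (7|11)=-1; (−1)^{0·1·5}·(+1)^1·(-1)^0 = +1.
v=2: v_2(a)=16, v_2(b)=12; units ≡ 5, 7 (mod 8); ε·ε+αω+βω = 0·1+16·0+12·1 ≡ 0  ⇒  (a,b)_2 = +1.
v=3: a=3^9·(≡2), b=3^1·(≡1) mod 3; (2|3)=-1, (1|3)=+1; (−1)^{9·1·1}·(-1)^1·(+1)^9 = +1.
v=13: a=13^3·(≡3), b=13^3·(≡4) mod 13; (3|13)=+1, (4|13)=+1; (−1)^{3·3·6}·(+1)^3·(+1)^3 = +1.
v=∞: 1365 > 0 and -36465 < 0  ⇒  (a,b)_∞ = +1.
v=17: a=17^2·(≡7), b=17^1·(≡7) mod 17; (7|17)=-1, (7|17)=-1; (−1)^{2·1·8}·(-1)^1·(-1)^2 = -1.
v=7: a=7^1·(≡3), b=7^0·(≡3) mod 7; (3|7)=-1, (3|7)=-1; (−1)^{1·0·3}·(-1)^0·(-1)^1 = -1.
v=19: a=19^-6·(≡7), b=19^-4·(≡15) mod 19; (7|19)=+1, (15|19)=-1; (−1)^{-6·-4·9}·(+1)^-4·(-1)^-6 = +1.
v=5: a=5^3·(≡3), b=5^3·(≡3) mod 5; (3|5)=-1, (3|5)=-1; (−1)^{3·3·2}·(-1)^3·(-1)^3 = +1.
(1365, -36465 / ℚ) ramifies at {7, 17}: a division algebra.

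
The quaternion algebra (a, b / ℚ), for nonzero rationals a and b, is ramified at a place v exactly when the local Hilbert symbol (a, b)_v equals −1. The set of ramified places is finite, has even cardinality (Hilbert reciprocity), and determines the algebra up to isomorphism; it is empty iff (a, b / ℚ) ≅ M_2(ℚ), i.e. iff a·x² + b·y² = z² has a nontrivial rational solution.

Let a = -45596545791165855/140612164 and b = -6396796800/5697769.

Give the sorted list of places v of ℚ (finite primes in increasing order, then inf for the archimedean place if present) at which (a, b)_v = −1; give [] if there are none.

(a, b) ≡ (-102695, -49358) mod (ℚ^×)²; places V = {2, 3, 5, 7, 11, 19, 23, 29, 31, 37, 47, ∞}.
(a,b)_47: α=1, u≡24; β=0, v≡19 (mod 47); (24|47)=+1, (19|47)=-1; sign (−1)^0·+1^0·-1^1 = -1.
(a,b)_3: α=6, u≡1; β=4, v≡1 (mod 3); (1|3)=+1, (1|3)=+1; sign (−1)^0·+1^4·+1^6 = +1.
(a,b)_5: α=1, u≡1; β=2, v≡2 (mod 5); (1|5)=+1, (2|5)=-1; sign (−1)^0·+1^2·-1^1 = -1.
(a,b)_11: α=-4, u≡9; β=-2, v≡10 (mod 11); (9|11)=+1, (10|11)=-1; sign (−1)^0·+1^-2·-1^-4 = +1.
(a,b)_23: α=3, u≡7; β=1, v≡6 (mod 23); (7|23)=-1, (6|23)=+1; sign (−1)^1·-1^1·+1^3 = +1.
(a,b)_37: α=2, u≡29; β=1, v≡14 (mod 37); (29|37)=-1, (14|37)=-1; sign (−1)^0·-1^1·-1^2 = -1.
(a,b)_19: α=1, u≡13; β=0, v≡9 (mod 19); (13|19)=-1, (9|19)=+1; sign (−1)^0·-1^0·+1^1 = +1.
(a,b)_29: α=2, u≡4; β=1, v≡16 (mod 29); (4|29)=+1, (16|29)=+1; sign (−1)^0·+1^1·+1^2 = +1.
(a,b)_2: α=-2, β=7; u≡1, v≡1 (mod 8); ε(u)ε(v)=0·0, αω(v)=-2·0, βω(u)=7·0; sum ≡ 0  ⇒  +1.
(a,b)_7: α=-4, u≡2; β=-2, v≡3 (mod 7); (2|7)=+1, (3|7)=-1; sign (−1)^0·+1^-2·-1^-4 = +1.
(a,b)_31: α=0, u≡20; β=-2, v≡16 (mod 31); (20|31)=+1, (16|31)=+1; sign (−1)^0·+1^-2·+1^0 = +1.
(a,b)_∞: sgn(-102695)=−, sgn(-49358)=−, so -1.
Ram(-102695, -49358) = {5, 37, 47, ∞}; no ℚ_5-point on the conic.

[5, 37, 47, inf]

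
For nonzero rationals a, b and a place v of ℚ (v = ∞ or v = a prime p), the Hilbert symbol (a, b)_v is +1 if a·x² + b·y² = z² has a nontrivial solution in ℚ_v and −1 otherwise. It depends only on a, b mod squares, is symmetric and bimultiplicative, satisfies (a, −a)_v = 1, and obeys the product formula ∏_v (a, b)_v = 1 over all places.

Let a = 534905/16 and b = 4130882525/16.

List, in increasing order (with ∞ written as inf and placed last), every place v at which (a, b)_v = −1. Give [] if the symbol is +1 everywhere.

[17, 31]

(a, b) ≡ (534905, 29) mod (ℚ^×)²; places V = {2, 5, 7, 11, 17, 29, 31, ∞}.
(a,b)_7: α=1, u≡5; β=2, v≡1 (mod 7); (5|7)=-1, (1|7)=+1; sign (−1)^0·-1^2·+1^1 = +1.
(a,b)_2: α=-4, β=-4; u≡1, v≡5 (mod 8); ε(u)ε(v)=0·0, αω(v)=-4·1, βω(u)=-4·0; sum ≡ 0  ⇒  +1.
(a,b)_31: α=1, u≡7; β=2, v≡6 (mod 31); (7|31)=+1, (6|31)=-1; sign (−1)^0·+1^2·-1^1 = -1.
(a,b)_11: α=0, u≡6; β=2, v≡7 (mod 11); (6|11)=-1, (7|11)=-1; sign (−1)^0·-1^2·-1^0 = +1.
(a,b)_∞: sgn(534905)=+, sgn(29)=+, so +1.
(a,b)_5: α=1, u≡1; β=2, v≡1 (mod 5); (1|5)=+1, (1|5)=+1; sign (−1)^0·+1^2·+1^1 = +1.
(a,b)_29: α=1, u≡20; β=1, v≡16 (mod 29); (20|29)=+1, (16|29)=+1; sign (−1)^0·+1^1·+1^1 = +1.
(a,b)_17: α=1, u≡2; β=0, v≡5 (mod 17); (2|17)=+1, (5|17)=-1; sign (−1)^0·+1^0·-1^1 = -1.
|Ram(534905, 29)| = 2, even; anisotropic at {17, 31}.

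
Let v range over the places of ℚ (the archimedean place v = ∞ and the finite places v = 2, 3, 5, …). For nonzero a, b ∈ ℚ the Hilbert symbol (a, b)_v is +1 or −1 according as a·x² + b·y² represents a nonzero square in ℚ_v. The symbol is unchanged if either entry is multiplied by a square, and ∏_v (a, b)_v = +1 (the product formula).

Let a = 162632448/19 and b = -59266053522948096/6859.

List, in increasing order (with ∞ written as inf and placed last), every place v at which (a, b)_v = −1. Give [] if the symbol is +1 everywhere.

[11, 19]

Mod squares: a ≡ 149017, b ≡ -114. Check v ∈ {∞, 2, 3, 11, 19, 23, 31}.
v=11: a=11^1·(≡8), b=11^4·(≡8) mod 11; (8|11)=-1, (8|11)=-1; (−1)^{1·4·5}·(-1)^4·(-1)^1 = -1.
v=23: a=23^1·(≡13), b=23^2·(≡13) mod 23; (13|23)=+1, (13|23)=+1; (−1)^{1·2·11}·(+1)^2·(+1)^1 = +1.
v=19: a=19^-1·(≡10), b=19^-3·(≡18) mod 19; (10|19)=-1, (18|19)=-1; (−1)^{-1·-3·9}·(-1)^-3·(-1)^-1 = -1.
v=2: v_2(a)=8, v_2(b)=15; units ≡ 1, 7 (mod 8); ε·ε+αω+βω = 0·1+8·0+15·0 ≡ 0  ⇒  (a,b)_2 = +1.
v=∞: 149017 > 0 and -114 < 0  ⇒  (a,b)_∞ = +1.
v=31: a=31^1·(≡9), b=31^2·(≡19) mod 31; (9|31)=+1, (19|31)=+1; (−1)^{1·2·15}·(+1)^2·(+1)^1 = +1.
v=3: a=3^4·(≡1), b=3^5·(≡1) mod 3; (1|3)=+1, (1|3)=+1; (−1)^{4·5·1}·(+1)^5·(+1)^4 = +1.
(149017, -114 / ℚ) ramifies at {11, 19}: a division algebra.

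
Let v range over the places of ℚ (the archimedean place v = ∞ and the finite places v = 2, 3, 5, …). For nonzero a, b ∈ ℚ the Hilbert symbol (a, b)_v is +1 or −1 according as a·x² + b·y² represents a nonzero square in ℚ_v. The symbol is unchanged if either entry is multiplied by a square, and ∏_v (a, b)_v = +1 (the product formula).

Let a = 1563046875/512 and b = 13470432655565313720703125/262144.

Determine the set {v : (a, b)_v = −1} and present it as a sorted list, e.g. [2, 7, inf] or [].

[2, 11, 19, 31]

(a, b) ≡ (2470, 5513629) mod (ℚ^×)²; places V = {2, 3, 5, 11, 13, 19, 23, 31, 37, ∞}.
(a,b)_23: α=0, u≡3; β=1, v≡15 (mod 23); (3|23)=+1, (15|23)=-1; sign (−1)^0·+1^1·-1^0 = +1.
(a,b)_31: α=0, u≡27; β=1, v≡6 (mod 31); (27|31)=-1, (6|31)=-1; sign (−1)^0·-1^1·-1^0 = -1.
(a,b)_19: α=1, u≡5; β=3, v≡5 (mod 19); (5|19)=+1, (5|19)=+1; sign (−1)^1·+1^3·+1^1 = -1.
(a,b)_2: α=-9, β=-18; u≡3, v≡5 (mod 8); ε(u)ε(v)=1·0, αω(v)=-9·1, βω(u)=-18·1; sum ≡ 1  ⇒  -1.
(a,b)_∞: sgn(2470)=+, sgn(5513629)=+, so +1.
(a,b)_37: α=0, u≡30; β=1, v≡31 (mod 37); (30|37)=+1, (31|37)=-1; sign (−1)^0·+1^1·-1^0 = +1.
(a,b)_5: α=7, u≡1; β=14, v≡4 (mod 5); (1|5)=+1, (4|5)=+1; sign (−1)^0·+1^14·+1^7 = +1.
(a,b)_11: α=0, u≡10; β=1, v≡2 (mod 11); (10|11)=-1, (2|11)=-1; sign (−1)^0·-1^1·-1^0 = -1.
(a,b)_13: α=1, u≡8; β=2, v≡9 (mod 13); (8|13)=-1, (9|13)=+1; sign (−1)^0·-1^2·+1^1 = +1.
(a,b)_3: α=4, u≡1; β=8, v≡1 (mod 3); (1|3)=+1, (1|3)=+1; sign (−1)^0·+1^8·+1^4 = +1.
(2470, 5513629 / ℚ) ramifies at {2, 11, 19, 31}: a division algebra.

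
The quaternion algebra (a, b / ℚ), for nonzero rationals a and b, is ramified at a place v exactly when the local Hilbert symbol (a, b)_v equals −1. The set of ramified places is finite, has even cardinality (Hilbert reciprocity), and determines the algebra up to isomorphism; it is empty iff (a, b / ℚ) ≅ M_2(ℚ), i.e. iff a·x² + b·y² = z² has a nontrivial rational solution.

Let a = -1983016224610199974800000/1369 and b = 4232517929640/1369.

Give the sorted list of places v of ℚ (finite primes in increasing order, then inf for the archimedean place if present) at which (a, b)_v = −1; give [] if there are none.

(a, b) ≡ (-330, 406816410) mod (ℚ^×)²; places V = {2, 3, 5, 7, 11, 13, 17, 19, 23, 31, 37, ∞}.
(a,b)_17: α=4, u≡11; β=2, v≡4 (mod 17); (11|17)=-1, (4|17)=+1; sign (−1)^0·-1^2·+1^4 = +1.
(a,b)_13: α=0, u≡5; β=1, v≡9 (mod 13); (5|13)=-1, (9|13)=+1; sign (−1)^0·-1^1·+1^0 = -1.
(a,b)_2: α=7, β=3; u≡3, v≡5 (mod 8); ε(u)ε(v)=1·0, αω(v)=7·1, βω(u)=3·1; sum ≡ 0  ⇒  +1.
(a,b)_31: α=2, u≡17; β=1, v≡9 (mod 31); (17|31)=-1, (9|31)=+1; sign (−1)^0·-1^1·+1^2 = -1.
(a,b)_11: α=3, u≡4; β=1, v≡4 (mod 11); (4|11)=+1, (4|11)=+1; sign (−1)^1·+1^1·+1^3 = -1.
(a,b)_∞: sgn(-330)=−, sgn(406816410)=+, so +1.
(a,b)_3: α=5, u≡1; β=3, v≡1 (mod 3); (1|3)=+1, (1|3)=+1; sign (−1)^1·+1^3·+1^5 = -1.
(a,b)_37: α=-2, u≡4; β=-2, v≡28 (mod 37); (4|37)=+1, (28|37)=+1; sign (−1)^0·+1^-2·+1^-2 = +1.
(a,b)_7: α=0, u≡6; β=1, v≡6 (mod 7); (6|7)=-1, (6|7)=-1; sign (−1)^0·-1^1·-1^0 = -1.
(a,b)_5: α=5, u≡1; β=1, v≡2 (mod 5); (1|5)=+1, (2|5)=-1; sign (−1)^0·+1^1·-1^5 = -1.
(a,b)_19: α=2, u≡2; β=1, v≡17 (mod 19); (2|19)=-1, (17|19)=+1; sign (−1)^0·-1^1·+1^2 = -1.
(a,b)_23: α=2, u≡22; β=1, v≡2 (mod 23); (22|23)=-1, (2|23)=+1; sign (−1)^0·-1^1·+1^2 = -1.
Ram(-330, 406816410) = {3, 5, 7, 11, 13, 19, 23, 31}; no ℚ_3-point on the conic.

[3, 5, 7, 11, 13, 19, 23, 31]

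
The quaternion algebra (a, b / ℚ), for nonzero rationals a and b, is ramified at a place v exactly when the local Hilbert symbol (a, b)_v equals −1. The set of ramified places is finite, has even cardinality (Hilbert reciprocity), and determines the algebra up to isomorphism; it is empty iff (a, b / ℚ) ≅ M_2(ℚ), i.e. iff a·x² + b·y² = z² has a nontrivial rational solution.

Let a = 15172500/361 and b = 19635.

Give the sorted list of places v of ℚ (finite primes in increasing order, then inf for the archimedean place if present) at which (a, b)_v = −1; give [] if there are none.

Mod squares: a ≡ 21, b ≡ 19635. Check v ∈ {∞, 2, 3, 5, 7, 11, 17, 19}.
v=7: a=7^1·(≡5), b=7^1·(≡5) mod 7; (5|7)=-1, (5|7)=-1; (−1)^{1·1·3}·(-1)^1·(-1)^1 = -1.
v=5: a=5^4·(≡1), b=5^1·(≡2) mod 5; (1|5)=+1, (2|5)=-1; (−1)^{4·1·2}·(+1)^1·(-1)^4 = +1.
v=17: a=17^2·(≡1), b=17^1·(≡16) mod 17; (1|17)=+1, (16|17)=+1; (−1)^{2·1·8}·(+1)^1·(+1)^2 = +1.
v=2: v_2(a)=2, v_2(b)=0; units ≡ 5, 3 (mod 8); ε·ε+αω+βω = 0·1+2·1+0·1 ≡ 0  ⇒  (a,b)_2 = +1.
v=3: a=3^1·(≡1), b=3^1·(≡2) mod 3; (1|3)=+1, (2|3)=-1; (−1)^{1·1·1}·(+1)^1·(-1)^1 = +1.
v=11: a=11^0·(≡10), b=11^1·(≡3) mod 11; (10|11)=-1, (3|11)=+1; (−1)^{0·1·5}·(-1)^1·(+1)^0 = -1.
v=19: a=19^-2·(≡12), b=19^0·(≡8) mod 19; (12|19)=-1, (8|19)=-1; (−1)^{-2·0·9}·(-1)^0·(-1)^-2 = +1.
v=∞: 21 > 0 and 19635 > 0  ⇒  (a,b)_∞ = +1.
|Ram(21, 19635)| = 2, even; anisotropic at {7, 11}.

[7, 11]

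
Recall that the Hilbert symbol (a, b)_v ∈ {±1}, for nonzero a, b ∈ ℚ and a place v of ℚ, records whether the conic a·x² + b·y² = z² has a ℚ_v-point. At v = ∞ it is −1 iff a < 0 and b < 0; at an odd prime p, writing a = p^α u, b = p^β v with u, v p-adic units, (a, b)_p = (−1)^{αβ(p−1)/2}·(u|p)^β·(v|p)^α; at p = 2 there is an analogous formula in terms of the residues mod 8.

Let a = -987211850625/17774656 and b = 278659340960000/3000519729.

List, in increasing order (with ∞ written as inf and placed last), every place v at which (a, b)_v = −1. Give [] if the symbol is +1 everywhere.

(a, b) ≡ (-3289, 161) mod (ℚ^×)²; places V = {2, 3, 5, 7, 11, 13, 17, 19, 23, 31, ∞}.
(a,b)_5: α=4, u≡4; β=4, v≡4 (mod 5); (4|5)=+1, (4|5)=+1; sign (−1)^0·+1^4·+1^4 = +1.
(a,b)_11: α=3, u≡4; β=2, v≡7 (mod 11); (4|11)=+1, (7|11)=-1; sign (−1)^0·+1^2·-1^3 = -1.
(a,b)_23: α=1, u≡9; β=3, v≡14 (mod 23); (9|23)=+1, (14|23)=-1; sign (−1)^1·+1^3·-1^1 = +1.
(a,b)_31: α=-2, u≡10; β=-4, v≡12 (mod 31); (10|31)=+1, (12|31)=-1; sign (−1)^0·+1^-4·-1^-2 = +1.
(a,b)_13: α=1, u≡7; β=2, v≡5 (mod 13); (7|13)=-1, (5|13)=-1; sign (−1)^0·-1^2·-1^1 = -1.
(a,b)_∞: sgn(-3289)=−, sgn(161)=+, so +1.
(a,b)_2: α=-6, β=8; u≡7, v≡1 (mod 8); ε(u)ε(v)=1·0, αω(v)=-6·0, βω(u)=8·0; sum ≡ 0  ⇒  +1.
(a,b)_17: α=-2, u≡16; β=0, v≡1 (mod 17); (16|17)=+1, (1|17)=+1; sign (−1)^0·+1^0·+1^-2 = +1.
(a,b)_7: α=2, u≡4; β=1, v≡4 (mod 7); (4|7)=+1, (4|7)=+1; sign (−1)^0·+1^1·+1^2 = +1.
(a,b)_19: α=0, u≡5; β=-2, v≡6 (mod 19); (5|19)=+1, (6|19)=+1; sign (−1)^0·+1^-2·+1^0 = +1.
(a,b)_3: α=4, u≡2; β=-2, v≡2 (mod 3); (2|3)=-1, (2|3)=-1; sign (−1)^0·-1^-2·-1^4 = +1.
(-3289, 161 / ℚ) ramifies at {11, 13}: a division algebra.

[11, 13]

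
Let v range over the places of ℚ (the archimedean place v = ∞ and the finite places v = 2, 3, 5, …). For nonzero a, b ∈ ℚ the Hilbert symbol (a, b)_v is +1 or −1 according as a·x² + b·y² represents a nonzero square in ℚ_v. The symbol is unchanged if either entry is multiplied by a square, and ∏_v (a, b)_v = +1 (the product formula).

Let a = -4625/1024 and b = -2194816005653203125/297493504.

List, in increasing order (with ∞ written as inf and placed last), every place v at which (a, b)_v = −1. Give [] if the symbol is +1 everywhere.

(a, b) ≡ (-185, -4383205) mod (ℚ^×)²; places V = {2, 3, 5, 7, 11, 17, 19, 29, 37, 43, ∞}.
(a,b)_5: α=3, u≡2; β=7, v≡1 (mod 5); (2|5)=-1, (1|5)=+1; sign (−1)^0·-1^7·+1^3 = -1.
(a,b)_37: α=1, u≡32; β=3, v≡4 (mod 37); (32|37)=-1, (4|37)=+1; sign (−1)^0·-1^3·+1^1 = -1.
(a,b)_2: α=-10, β=-10; u≡7, v≡3 (mod 8); ε(u)ε(v)=1·1, αω(v)=-10·1, βω(u)=-10·0; sum ≡ 1  ⇒  -1.
(a,b)_11: α=0, u≡6; β=-2, v≡9 (mod 11); (6|11)=-1, (9|11)=+1; sign (−1)^0·-1^-2·+1^0 = +1.
(a,b)_19: α=0, u≡4; β=1, v≡12 (mod 19); (4|19)=+1, (12|19)=-1; sign (−1)^0·+1^1·-1^0 = +1.
(a,b)_43: α=0, u≡3; β=1, v≡12 (mod 43); (3|43)=-1, (12|43)=-1; sign (−1)^0·-1^1·-1^0 = -1.
(a,b)_∞: sgn(-185)=−, sgn(-4383205)=−, so -1.
(a,b)_17: α=0, u≡4; β=2, v≡14 (mod 17); (4|17)=+1, (14|17)=-1; sign (−1)^0·+1^2·-1^0 = +1.
(a,b)_3: α=0, u≡1; β=4, v≡2 (mod 3); (1|3)=+1, (2|3)=-1; sign (−1)^0·+1^4·-1^0 = +1.
(a,b)_29: α=0, u≡21; β=1, v≡14 (mod 29); (21|29)=-1, (14|29)=-1; sign (−1)^0·-1^1·-1^0 = -1.
(a,b)_7: α=0, u≡1; β=-4, v≡6 (mod 7); (1|7)=+1, (6|7)=-1; sign (−1)^0·+1^-4·-1^0 = +1.
|Ram(-185, -4383205)| = 6, even; anisotropic at {2, 5, 29, 37, 43, ∞}.

[2, 5, 29, 37, 43, inf]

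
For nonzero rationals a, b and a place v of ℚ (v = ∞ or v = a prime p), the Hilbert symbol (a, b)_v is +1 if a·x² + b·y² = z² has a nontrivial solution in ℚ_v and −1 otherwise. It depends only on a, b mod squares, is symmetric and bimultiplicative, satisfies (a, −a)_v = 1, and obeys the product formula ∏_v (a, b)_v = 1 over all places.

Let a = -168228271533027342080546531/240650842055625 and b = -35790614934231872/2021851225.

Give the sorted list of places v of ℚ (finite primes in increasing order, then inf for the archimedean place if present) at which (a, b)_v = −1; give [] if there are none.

(a, b) ≡ (-11, -533) mod (ℚ^×)²; places V = {2, 3, 5, 11, 13, 17, 19, 23, 29, 41, ∞}.
(a,b)_19: α=4, u≡8; β=2, v≡12 (mod 19); (8|19)=-1, (12|19)=-1; sign (−1)^0·-1^2·-1^4 = +1.
(a,b)_17: α=-2, u≡6; β=-2, v≡14 (mod 17); (6|17)=-1, (14|17)=-1; sign (−1)^0·-1^-2·-1^-2 = +1.
(a,b)_41: α=2, u≡35; β=1, v≡38 (mod 41); (35|41)=-1, (38|41)=-1; sign (−1)^0·-1^1·-1^2 = -1.
(a,b)_13: α=8, u≡6; β=5, v≡11 (mod 13); (6|13)=-1, (11|13)=-1; sign (−1)^0·-1^5·-1^8 = -1.
(a,b)_23: α=-6, u≡13; β=-4, v≡7 (mod 23); (13|23)=+1, (7|23)=-1; sign (−1)^0·+1^-4·-1^-6 = +1.
(a,b)_2: α=0, β=6; u≡5, v≡3 (mod 8); ε(u)ε(v)=0·1, αω(v)=0·1, βω(u)=6·1; sum ≡ 0  ⇒  +1.
(a,b)_3: α=-2, u≡1; β=0, v≡1 (mod 3); (1|3)=+1, (1|3)=+1; sign (−1)^0·+1^0·+1^-2 = +1.
(a,b)_11: α=3, u≡6; β=2, v≡8 (mod 11); (6|11)=-1, (8|11)=-1; sign (−1)^0·-1^2·-1^3 = -1.
(a,b)_29: α=4, u≡10; β=2, v≡26 (mod 29); (10|29)=-1, (26|29)=-1; sign (−1)^0·-1^2·-1^4 = +1.
(a,b)_∞: sgn(-11)=−, sgn(-533)=−, so -1.
(a,b)_5: α=-4, u≡1; β=-2, v≡2 (mod 5); (1|5)=+1, (2|5)=-1; sign (−1)^0·+1^-2·-1^-4 = +1.
(-11, -533 / ℚ) ramifies at {11, 13, 41, ∞}: a division algebra.

[11, 13, 41, inf]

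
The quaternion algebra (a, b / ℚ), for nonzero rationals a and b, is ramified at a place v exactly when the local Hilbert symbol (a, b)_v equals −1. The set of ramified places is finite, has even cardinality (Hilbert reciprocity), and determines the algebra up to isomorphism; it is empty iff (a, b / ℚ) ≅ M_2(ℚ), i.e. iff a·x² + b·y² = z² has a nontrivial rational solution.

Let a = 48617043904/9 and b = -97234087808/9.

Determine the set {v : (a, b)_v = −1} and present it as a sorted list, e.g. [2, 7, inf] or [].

[11, 13]

(a, b) ≡ (2431, -4862) mod (ℚ^×)²; places V = {2, 3, 11, 13, 17, 43, ∞}.
(a,b)_11: α=1, u≡4; β=1, v≡3 (mod 11); (4|11)=+1, (3|11)=+1; sign (−1)^1·+1^1·+1^1 = -1.
(a,b)_2: α=6, β=7; u≡7, v≡1 (mod 8); ε(u)ε(v)=1·0, αω(v)=6·0, βω(u)=7·0; sum ≡ 0  ⇒  +1.
(a,b)_17: α=1, u≡14; β=1, v≡6 (mod 17); (14|17)=-1, (6|17)=-1; sign (−1)^0·-1^1·-1^1 = +1.
(a,b)_43: α=2, u≡11; β=2, v≡21 (mod 43); (11|43)=+1, (21|43)=+1; sign (−1)^0·+1^2·+1^2 = +1.
(a,b)_13: α=3, u≡7; β=3, v≡12 (mod 13); (7|13)=-1, (12|13)=+1; sign (−1)^0·-1^3·+1^3 = -1.
(a,b)_3: α=-2, u≡1; β=-2, v≡1 (mod 3); (1|3)=+1, (1|3)=+1; sign (−1)^0·+1^-2·+1^-2 = +1.
(a,b)_∞: sgn(2431)=+, sgn(-4862)=−, so +1.
Ram(2431, -4862) = {11, 13}; no ℚ_11-point on the conic.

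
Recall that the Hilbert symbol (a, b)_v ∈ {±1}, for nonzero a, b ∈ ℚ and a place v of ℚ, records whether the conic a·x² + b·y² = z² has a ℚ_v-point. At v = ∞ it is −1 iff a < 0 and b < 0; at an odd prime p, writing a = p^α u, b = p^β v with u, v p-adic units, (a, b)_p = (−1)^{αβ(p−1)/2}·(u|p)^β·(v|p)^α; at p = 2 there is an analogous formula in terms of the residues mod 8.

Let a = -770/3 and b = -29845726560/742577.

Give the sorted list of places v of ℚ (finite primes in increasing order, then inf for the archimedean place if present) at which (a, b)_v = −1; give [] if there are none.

Mod squares: a ≡ -2310, b ≡ -6630. Check v ∈ {∞, 2, 3, 5, 7, 11, 13, 17, 19}.
v=17: a=17^0·(≡4), b=17^-1·(≡4) mod 17; (4|17)=+1, (4|17)=+1; (−1)^{0·-1·8}·(+1)^-1·(+1)^0 = +1.
v=2: v_2(a)=1, v_2(b)=5; units ≡ 5, 5 (mod 8); ε·ε+αω+βω = 0·0+1·1+5·1 ≡ 0  ⇒  (a,b)_2 = +1.
v=13: a=13^0·(≡12), b=13^1·(≡12) mod 13; (12|13)=+1, (12|13)=+1; (−1)^{0·1·6}·(+1)^1·(+1)^0 = +1.
v=7: a=7^1·(≡3), b=7^0·(≡5) mod 7; (3|7)=-1, (5|7)=-1; (−1)^{1·0·3}·(-1)^0·(-1)^1 = -1.
v=5: a=5^1·(≡2), b=5^1·(≡4) mod 5; (2|5)=-1, (4|5)=+1; (−1)^{1·1·2}·(-1)^1·(+1)^1 = -1.
v=∞: -2310 < 0 and -6630 < 0  ⇒  (a,b)_∞ = -1.
v=19: a=19^0·(≡3), b=19^-2·(≡5) mod 19; (3|19)=-1, (5|19)=+1; (−1)^{0·-2·9}·(-1)^-2·(+1)^0 = +1.
v=3: a=3^-1·(≡1), b=3^15·(≡1) mod 3; (1|3)=+1, (1|3)=+1; (−1)^{-1·15·1}·(+1)^15·(+1)^-1 = -1.
v=11: a=11^1·(≡6), b=11^-2·(≡1) mod 11; (6|11)=-1, (1|11)=+1; (−1)^{1·-2·5}·(-1)^-2·(+1)^1 = +1.
(-2310, -6630 / ℚ) ramifies at {3, 5, 7, ∞}: a division algebra.

[3, 5, 7, inf]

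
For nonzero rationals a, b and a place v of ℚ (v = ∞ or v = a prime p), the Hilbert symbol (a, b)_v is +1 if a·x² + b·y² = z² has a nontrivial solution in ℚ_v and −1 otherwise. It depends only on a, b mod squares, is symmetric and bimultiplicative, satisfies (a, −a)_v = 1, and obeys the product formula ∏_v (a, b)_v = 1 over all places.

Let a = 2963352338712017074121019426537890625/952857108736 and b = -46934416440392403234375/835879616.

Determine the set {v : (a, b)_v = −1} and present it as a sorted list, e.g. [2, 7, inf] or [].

Mod squares: a ≡ 2697, b ≡ -157573. Check v ∈ {∞, 2, 3, 5, 7, 11, 13, 17, 19, 23, 29, 31, 43}.
v=2: v_2(a)=-8, v_2(b)=-6; units ≡ 1, 3 (mod 8); ε·ε+αω+βω = 0·1+-8·1+-6·0 ≡ 0  ⇒  (a,b)_2 = +1.
v=23: a=23^0·(≡4), b=23^-1·(≡6) mod 23; (4|23)=+1, (6|23)=+1; (−1)^{0·-1·11}·(+1)^-1·(+1)^0 = +1.
v=5: a=5^8·(≡2), b=5^6·(≡3) mod 5; (2|5)=-1, (3|5)=-1; (−1)^{8·6·2}·(-1)^6·(-1)^8 = +1.
v=∞: 2697 > 0 and -157573 < 0  ⇒  (a,b)_∞ = +1.
v=19: a=19^-4·(≡12), b=19^-2·(≡3) mod 19; (12|19)=-1, (3|19)=-1; (−1)^{-4·-2·9}·(-1)^-2·(-1)^-4 = +1.
v=7: a=7^2·(≡2), b=7^2·(≡2) mod 7; (2|7)=+1, (2|7)=+1; (−1)^{2·2·3}·(+1)^2·(+1)^2 = +1.
v=3: a=3^5·(≡2), b=3^4·(≡2) mod 3; (2|3)=-1, (2|3)=-1; (−1)^{5·4·1}·(-1)^4·(-1)^5 = -1.
v=31: a=31^9·(≡18), b=31^5·(≡14) mod 31; (18|31)=+1, (14|31)=+1; (−1)^{9·5·15}·(+1)^5·(+1)^9 = -1.
v=29: a=29^3·(≡25), b=29^2·(≡13) mod 29; (25|29)=+1, (13|29)=+1; (−1)^{3·2·14}·(+1)^2·(+1)^3 = +1.
v=17: a=17^2·(≡7), b=17^1·(≡8) mod 17; (7|17)=-1, (8|17)=+1; (−1)^{2·1·8}·(-1)^1·(+1)^2 = -1.
v=13: a=13^-4·(≡7), b=13^-1·(≡5) mod 13; (7|13)=-1, (5|13)=-1; (−1)^{-4·-1·6}·(-1)^-1·(-1)^-4 = -1.
v=11: a=11^0·(≡10), b=11^-2·(≡10) mod 11; (10|11)=-1, (10|11)=-1; (−1)^{0·-2·5}·(-1)^-2·(-1)^0 = +1.
v=43: a=43^4·(≡16), b=43^2·(≡26) mod 43; (16|43)=+1, (26|43)=-1; (−1)^{4·2·21}·(+1)^2·(-1)^4 = +1.
Ram(2697, -157573) = {3, 13, 17, 31}; no ℚ_3-point on the conic.

[3, 13, 17, 31]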